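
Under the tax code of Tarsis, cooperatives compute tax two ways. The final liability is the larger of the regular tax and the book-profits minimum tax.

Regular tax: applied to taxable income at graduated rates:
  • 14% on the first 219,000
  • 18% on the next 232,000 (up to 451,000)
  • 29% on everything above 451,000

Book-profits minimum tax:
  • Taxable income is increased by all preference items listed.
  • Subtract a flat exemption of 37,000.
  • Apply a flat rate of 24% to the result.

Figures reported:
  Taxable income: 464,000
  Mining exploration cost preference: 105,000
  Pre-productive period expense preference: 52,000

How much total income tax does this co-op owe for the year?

140,160

Book-profits minimum tax:
  Adjusted income: 464,000 + 105,000 + 52,000 = 621,000
  Less exemption 37,000 → base 584,000
  584,000 × 24% = 140,160

Regular tax:
  219,000 × 14% = 30,660
  232,000 × 18% = 41,760
  13,000 × 29% = 3,770
  → 76,190

140,160 > 76,190, so the book-profits minimum tax is the binding amount.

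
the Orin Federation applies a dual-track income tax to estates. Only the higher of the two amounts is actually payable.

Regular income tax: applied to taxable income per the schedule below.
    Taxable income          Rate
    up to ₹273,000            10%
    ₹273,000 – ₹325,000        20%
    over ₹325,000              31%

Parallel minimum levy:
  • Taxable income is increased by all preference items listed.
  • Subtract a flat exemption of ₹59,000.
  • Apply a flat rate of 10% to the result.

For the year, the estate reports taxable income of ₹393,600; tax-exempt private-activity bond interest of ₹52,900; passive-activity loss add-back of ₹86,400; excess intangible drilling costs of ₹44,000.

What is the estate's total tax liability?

Parallel minimum levy:
  Adjusted income: ₹393,600 + ₹52,900 + ₹86,400 + ₹44,000 = ₹576,900
  Less exemption ₹59,000 → base ₹517,900
  ₹517,900 × 10% = ₹51,790

Regular income tax:
  ₹273,000 × 10% = ₹27,300
  ₹52,000 × 20% = ₹10,400
  ₹68,600 × 31% = ₹21,266
  → ₹58,966

₹58,966 > ₹51,790, so the regular income tax governs.

₹58,966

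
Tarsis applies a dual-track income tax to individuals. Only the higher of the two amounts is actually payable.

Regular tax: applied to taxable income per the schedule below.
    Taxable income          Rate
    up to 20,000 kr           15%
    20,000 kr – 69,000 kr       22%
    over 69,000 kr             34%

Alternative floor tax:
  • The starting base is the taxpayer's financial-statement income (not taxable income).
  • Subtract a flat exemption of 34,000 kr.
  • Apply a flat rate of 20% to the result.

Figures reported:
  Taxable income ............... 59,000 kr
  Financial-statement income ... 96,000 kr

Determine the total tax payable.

Alternative floor tax:
  Base (financial-statement income): 96,000 kr
  Less exemption 34,000 kr → base 62,000 kr
  62,000 kr × 20% = 12,400 kr

Regular tax:
  20,000 kr × 15% = 3,000 kr
  39,000 kr × 22% = 8,580 kr
  → 11,580 kr

12,400 kr > 11,580 kr, so the alternative floor tax is the binding amount.

12,400 kr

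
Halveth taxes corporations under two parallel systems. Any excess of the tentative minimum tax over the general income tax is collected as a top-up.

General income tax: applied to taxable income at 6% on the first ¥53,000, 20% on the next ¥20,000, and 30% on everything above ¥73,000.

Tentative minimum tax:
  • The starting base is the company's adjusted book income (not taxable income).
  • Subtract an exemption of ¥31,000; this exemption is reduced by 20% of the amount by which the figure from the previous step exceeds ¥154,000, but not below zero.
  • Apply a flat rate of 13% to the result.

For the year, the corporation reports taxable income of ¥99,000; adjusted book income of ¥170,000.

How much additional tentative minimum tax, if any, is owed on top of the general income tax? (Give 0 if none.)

Tentative minimum tax:
  Base (adjusted book income): ¥170,000
  Exemption: ¥31,000 − 20% × (¥170,000 − ¥154,000) = ¥31,000 − ¥3,200 = ¥27,800
  Base: ¥170,000 − ¥27,800 = ¥142,200
  ¥142,200 × 13% = ¥18,486

General income tax:
  ¥53,000 × 6% = ¥3,180
  ¥20,000 × 20% = ¥4,000
  ¥26,000 × 30% = ¥7,800
  → ¥14,980

Excess of tentative minimum tax over general income tax: ¥18,486 − ¥14,980 = ¥3,506.

¥3,506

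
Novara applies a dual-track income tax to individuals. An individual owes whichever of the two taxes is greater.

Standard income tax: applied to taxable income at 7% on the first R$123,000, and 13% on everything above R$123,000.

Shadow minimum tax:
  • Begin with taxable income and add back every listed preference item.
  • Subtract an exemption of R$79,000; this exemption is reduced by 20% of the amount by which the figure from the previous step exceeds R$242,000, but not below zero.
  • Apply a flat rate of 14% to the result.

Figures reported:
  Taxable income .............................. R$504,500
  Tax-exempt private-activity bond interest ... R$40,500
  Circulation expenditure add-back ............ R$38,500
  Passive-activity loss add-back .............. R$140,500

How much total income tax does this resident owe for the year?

R$101,360

Shadow minimum tax:
  Adjusted income: R$504,500 + R$40,500 + R$38,500 + R$140,500 = R$724,000
  Exemption: 20% × (R$724,000 − R$242,000) = R$96,400 ≥ R$79,000, so the exemption is fully phased out
  Base: R$724,000 − R$0 = R$724,000
  R$724,000 × 14% = R$101,360

Standard income tax:
  R$123,000 × 7% = R$8,610
  R$381,500 × 13% = R$49,595
  → R$58,205

R$101,360 > R$58,205, so the shadow minimum tax is the binding amount.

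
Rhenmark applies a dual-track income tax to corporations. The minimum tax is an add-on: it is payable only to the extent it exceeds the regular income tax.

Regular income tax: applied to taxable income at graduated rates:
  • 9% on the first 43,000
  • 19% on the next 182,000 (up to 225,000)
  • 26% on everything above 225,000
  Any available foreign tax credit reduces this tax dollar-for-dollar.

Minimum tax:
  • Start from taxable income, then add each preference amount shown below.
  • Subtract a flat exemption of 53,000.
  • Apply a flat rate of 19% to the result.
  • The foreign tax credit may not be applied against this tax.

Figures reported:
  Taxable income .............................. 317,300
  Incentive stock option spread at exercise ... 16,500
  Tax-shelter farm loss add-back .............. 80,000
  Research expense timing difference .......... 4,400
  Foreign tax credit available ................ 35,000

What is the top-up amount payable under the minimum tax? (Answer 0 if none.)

41,940

Regular income tax:
  43,000 × 9% = 3,870
  182,000 × 19% = 34,580
  92,300 × 26% = 23,998
  → 62,448
  Less foreign tax credit 35,000 → 27,448

Minimum tax:
  Adjusted income: 317,300 + 16,500 + 80,000 + 4,400 = 418,200
  Less exemption 53,000 → base 365,200
  365,200 × 19% = 69,388

Excess of minimum tax over regular income tax: 69,388 − 27,448 = 41,940.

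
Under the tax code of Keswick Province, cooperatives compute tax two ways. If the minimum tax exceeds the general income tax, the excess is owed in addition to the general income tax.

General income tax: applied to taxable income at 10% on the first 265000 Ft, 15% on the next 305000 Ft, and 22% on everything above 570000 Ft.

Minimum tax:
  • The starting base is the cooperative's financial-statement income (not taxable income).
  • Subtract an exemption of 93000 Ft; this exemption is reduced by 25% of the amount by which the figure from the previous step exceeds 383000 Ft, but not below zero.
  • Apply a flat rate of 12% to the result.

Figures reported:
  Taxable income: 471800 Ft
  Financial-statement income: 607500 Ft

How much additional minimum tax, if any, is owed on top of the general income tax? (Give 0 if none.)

10955 Ft

Minimum tax:
  Base (financial-statement income): 607500 Ft
  Exemption: 93000 Ft − 25% × (607500 Ft − 383000 Ft) = 93000 Ft − 56125 Ft = 36875 Ft
  Base: 607500 Ft − 36875 Ft = 570625 Ft
  570625 Ft × 12% = 68475 Ft

General income tax:
  265000 Ft × 10% = 26500 Ft
  206800 Ft × 15% = 31020 Ft
  → 57520 Ft

Excess of minimum tax over general income tax: 68475 Ft − 57520 Ft = 10955 Ft.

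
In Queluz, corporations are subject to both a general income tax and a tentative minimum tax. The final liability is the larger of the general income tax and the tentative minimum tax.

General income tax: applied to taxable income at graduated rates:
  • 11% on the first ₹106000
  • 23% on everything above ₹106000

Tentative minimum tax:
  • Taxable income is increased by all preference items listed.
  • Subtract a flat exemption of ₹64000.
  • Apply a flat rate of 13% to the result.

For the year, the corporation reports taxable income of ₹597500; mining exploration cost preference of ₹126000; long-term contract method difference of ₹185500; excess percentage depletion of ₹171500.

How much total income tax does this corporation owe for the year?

Tentative minimum tax:
  Adjusted income: ₹597500 + ₹126000 + ₹185500 + ₹171500 = ₹1080500
  Less exemption ₹64000 → base ₹1016500
  ₹1016500 × 13% = ₹132145

General income tax:
  ₹106000 × 11% = ₹11660
  ₹491500 × 23% = ₹113045
  → ₹124705

₹132145 > ₹124705, so the tentative minimum tax is the binding amount.

₹132145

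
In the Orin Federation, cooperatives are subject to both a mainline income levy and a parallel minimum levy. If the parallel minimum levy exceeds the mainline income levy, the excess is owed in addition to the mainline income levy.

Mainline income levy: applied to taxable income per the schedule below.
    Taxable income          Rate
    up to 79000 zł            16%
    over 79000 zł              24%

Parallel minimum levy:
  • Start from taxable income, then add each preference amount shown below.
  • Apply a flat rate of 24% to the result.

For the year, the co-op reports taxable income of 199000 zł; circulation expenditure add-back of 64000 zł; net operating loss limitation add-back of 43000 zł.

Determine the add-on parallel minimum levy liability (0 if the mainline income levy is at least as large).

32000 zł

Mainline income levy:
  79000 zł × 16% = 12640 zł
  120000 zł × 24% = 28800 zł
  → 41440 zł

Parallel minimum levy:
  Adjusted income: 199000 zł + 64000 zł + 43000 zł = 306000 zł
  306000 zł × 24% = 73440 zł

Excess of parallel minimum levy over mainline income levy: 73440 zł − 41440 zł = 32000 zł.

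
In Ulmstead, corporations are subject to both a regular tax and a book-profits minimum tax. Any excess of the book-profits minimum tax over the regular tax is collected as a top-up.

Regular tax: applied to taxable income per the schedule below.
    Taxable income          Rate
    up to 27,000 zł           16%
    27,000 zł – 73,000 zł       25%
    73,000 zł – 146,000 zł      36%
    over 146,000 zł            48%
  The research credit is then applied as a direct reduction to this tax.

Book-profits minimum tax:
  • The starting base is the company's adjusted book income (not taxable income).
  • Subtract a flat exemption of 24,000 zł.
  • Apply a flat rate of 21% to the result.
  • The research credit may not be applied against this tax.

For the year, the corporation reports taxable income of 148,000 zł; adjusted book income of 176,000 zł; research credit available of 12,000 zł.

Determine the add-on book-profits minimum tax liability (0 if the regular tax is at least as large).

860 zł

Book-profits minimum tax:
  Base (adjusted book income): 176,000 zł
  Less exemption 24,000 zł → base 152,000 zł
  152,000 zł × 21% = 31,920 zł

Regular tax:
  27,000 zł × 16% = 4,320 zł
  46,000 zł × 25% = 11,500 zł
  73,000 zł × 36% = 26,280 zł
  2,000 zł × 48% = 960 zł
  → 43,060 zł
  Less research credit 12,000 zł → 31,060 zł

Excess of book-profits minimum tax over regular tax: 31,920 zł − 31,060 zł = 860 zł.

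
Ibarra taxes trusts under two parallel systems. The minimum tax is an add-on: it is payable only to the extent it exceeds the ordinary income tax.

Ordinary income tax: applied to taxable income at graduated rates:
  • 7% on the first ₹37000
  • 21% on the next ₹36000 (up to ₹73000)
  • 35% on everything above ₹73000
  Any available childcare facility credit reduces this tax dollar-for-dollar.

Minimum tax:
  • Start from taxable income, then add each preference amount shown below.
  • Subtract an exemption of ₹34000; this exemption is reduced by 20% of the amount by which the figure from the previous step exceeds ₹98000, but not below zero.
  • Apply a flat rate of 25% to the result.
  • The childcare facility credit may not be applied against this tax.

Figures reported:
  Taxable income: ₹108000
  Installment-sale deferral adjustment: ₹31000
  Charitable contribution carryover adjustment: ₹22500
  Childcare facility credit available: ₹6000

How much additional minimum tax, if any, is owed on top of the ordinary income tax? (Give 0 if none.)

₹18650

Ordinary income tax:
  ₹37000 × 7% = ₹2590
  ₹36000 × 21% = ₹7560
  ₹35000 × 35% = ₹12250
  → ₹22400
  Less childcare facility credit ₹6000 → ₹16400

Minimum tax:
  Adjusted income: ₹108000 + ₹31000 + ₹22500 = ₹161500
  Exemption: ₹34000 − 20% × (₹161500 − ₹98000) = ₹34000 − ₹12700 = ₹21300
  Base: ₹161500 − ₹21300 = ₹140200
  ₹140200 × 25% = ₹35050

Excess of minimum tax over ordinary income tax: ₹35050 − ₹16400 = ₹18650.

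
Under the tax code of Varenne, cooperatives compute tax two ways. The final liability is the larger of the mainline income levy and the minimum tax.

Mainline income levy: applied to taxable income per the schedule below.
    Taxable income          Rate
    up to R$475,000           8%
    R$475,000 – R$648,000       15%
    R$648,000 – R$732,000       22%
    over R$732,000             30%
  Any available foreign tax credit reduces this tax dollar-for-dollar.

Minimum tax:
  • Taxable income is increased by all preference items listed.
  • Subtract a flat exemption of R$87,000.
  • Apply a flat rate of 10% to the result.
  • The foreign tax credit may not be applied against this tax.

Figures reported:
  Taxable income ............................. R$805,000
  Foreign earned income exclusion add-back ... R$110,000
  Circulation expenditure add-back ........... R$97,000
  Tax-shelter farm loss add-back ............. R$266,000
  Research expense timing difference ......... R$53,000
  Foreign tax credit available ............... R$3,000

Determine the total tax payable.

R$124,400

Mainline income levy:
  R$475,000 × 8% = R$38,000
  R$173,000 × 15% = R$25,950
  R$84,000 × 22% = R$18,480
  R$73,000 × 30% = R$21,900
  → R$104,330
  Less foreign tax credit R$3,000 → R$101,330

Minimum tax:
  Adjusted income: R$805,000 + R$110,000 + R$97,000 + R$266,000 + R$53,000 = R$1,331,000
  Less exemption R$87,000 → base R$1,244,000
  R$1,244,000 × 10% = R$124,400

R$124,400 > R$101,330, so the minimum tax is the binding amount.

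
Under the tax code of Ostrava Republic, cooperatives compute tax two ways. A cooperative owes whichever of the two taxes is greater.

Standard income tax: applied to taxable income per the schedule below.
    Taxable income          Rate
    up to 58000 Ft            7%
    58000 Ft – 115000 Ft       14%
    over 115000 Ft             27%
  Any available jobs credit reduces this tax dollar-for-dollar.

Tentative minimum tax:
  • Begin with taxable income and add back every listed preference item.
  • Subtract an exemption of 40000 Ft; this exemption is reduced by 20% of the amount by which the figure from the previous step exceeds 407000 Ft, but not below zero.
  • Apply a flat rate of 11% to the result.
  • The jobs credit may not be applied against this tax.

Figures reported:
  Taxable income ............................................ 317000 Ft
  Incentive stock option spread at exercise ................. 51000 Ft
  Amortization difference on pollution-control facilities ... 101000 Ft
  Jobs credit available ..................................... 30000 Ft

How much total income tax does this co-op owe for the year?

48554 Ft

Tentative minimum tax:
  Adjusted income: 317000 Ft + 51000 Ft + 101000 Ft = 469000 Ft
  Exemption: 40000 Ft − 20% × (469000 Ft − 407000 Ft) = 40000 Ft − 12400 Ft = 27600 Ft
  Base: 469000 Ft − 27600 Ft = 441400 Ft
  441400 Ft × 11% = 48554 Ft

Standard income tax:
  58000 Ft × 7% = 4060 Ft
  57000 Ft × 14% = 7980 Ft
  202000 Ft × 27% = 54540 Ft
  → 66580 Ft
  Less jobs credit 30000 Ft → 36580 Ft

48554 Ft > 36580 Ft, so the tentative minimum tax is the binding amount.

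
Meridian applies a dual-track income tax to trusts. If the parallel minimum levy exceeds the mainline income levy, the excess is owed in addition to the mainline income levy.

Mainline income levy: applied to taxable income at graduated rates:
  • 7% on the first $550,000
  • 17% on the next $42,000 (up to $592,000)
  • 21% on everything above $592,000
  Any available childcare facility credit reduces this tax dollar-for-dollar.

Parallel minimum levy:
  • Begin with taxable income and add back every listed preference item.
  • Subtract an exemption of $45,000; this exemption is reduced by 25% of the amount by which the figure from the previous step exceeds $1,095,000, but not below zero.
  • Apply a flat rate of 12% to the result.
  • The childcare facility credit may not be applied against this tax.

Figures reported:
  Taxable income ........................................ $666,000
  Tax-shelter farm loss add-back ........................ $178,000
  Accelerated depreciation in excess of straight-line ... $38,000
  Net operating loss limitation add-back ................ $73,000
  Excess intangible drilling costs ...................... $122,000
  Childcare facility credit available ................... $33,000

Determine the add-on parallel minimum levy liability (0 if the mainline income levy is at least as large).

$95,660

Parallel minimum levy:
  Adjusted income: $666,000 + $178,000 + $38,000 + $73,000 + $122,000 = $1,077,000
  Exemption: $1,077,000 ≤ $1,095,000, so full $45,000 applies
  Base: $1,077,000 − $45,000 = $1,032,000
  $1,032,000 × 12% = $123,840

Mainline income levy:
  $550,000 × 7% = $38,500
  $42,000 × 17% = $7,140
  $74,000 × 21% = $15,540
  → $61,180
  Less childcare facility credit $33,000 → $28,180

Excess of parallel minimum levy over mainline income levy: $123,840 − $28,180 = $95,660.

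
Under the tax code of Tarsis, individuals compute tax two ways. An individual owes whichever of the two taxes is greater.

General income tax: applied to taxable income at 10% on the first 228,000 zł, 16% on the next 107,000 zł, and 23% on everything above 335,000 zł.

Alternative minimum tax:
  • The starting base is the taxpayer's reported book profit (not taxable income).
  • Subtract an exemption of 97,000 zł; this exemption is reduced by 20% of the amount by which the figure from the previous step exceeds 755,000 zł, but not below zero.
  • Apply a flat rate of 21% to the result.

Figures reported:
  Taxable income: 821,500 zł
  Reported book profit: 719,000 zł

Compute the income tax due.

Alternative minimum tax:
  Base (reported book profit): 719,000 zł
  Exemption: 719,000 zł ≤ 755,000 zł, so full 97,000 zł applies
  Base: 719,000 zł − 97,000 zł = 622,000 zł
  622,000 zł × 21% = 130,620 zł

General income tax:
  228,000 zł × 10% = 22,800 zł
  107,000 zł × 16% = 17,120 zł
  486,500 zł × 23% = 111,895 zł
  → 151,815 zł

151,815 zł > 130,620 zł, so the general income tax governs.

151,815 zł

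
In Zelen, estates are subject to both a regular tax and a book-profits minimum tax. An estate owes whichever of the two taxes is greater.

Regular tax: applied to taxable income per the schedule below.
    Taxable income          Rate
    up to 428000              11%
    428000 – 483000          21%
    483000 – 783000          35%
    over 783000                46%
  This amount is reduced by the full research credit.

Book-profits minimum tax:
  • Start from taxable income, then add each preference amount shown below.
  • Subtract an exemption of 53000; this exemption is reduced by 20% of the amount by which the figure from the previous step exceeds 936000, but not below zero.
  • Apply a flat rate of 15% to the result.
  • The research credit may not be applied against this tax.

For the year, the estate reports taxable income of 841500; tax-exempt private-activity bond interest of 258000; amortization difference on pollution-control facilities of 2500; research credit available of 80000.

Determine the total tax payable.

Regular tax:
  428000 × 11% = 47080
  55000 × 21% = 11550
  300000 × 35% = 105000
  58500 × 46% = 26910
  → 190540
  Less research credit 80000 → 110540

Book-profits minimum tax:
  Adjusted income: 841500 + 258000 + 2500 = 1102000
  Exemption: 53000 − 20% × (1102000 − 936000) = 53000 − 33200 = 19800
  Base: 1102000 − 19800 = 1082200
  1082200 × 15% = 162330

162330 > 110540, so the book-profits minimum tax is the binding amount.

162330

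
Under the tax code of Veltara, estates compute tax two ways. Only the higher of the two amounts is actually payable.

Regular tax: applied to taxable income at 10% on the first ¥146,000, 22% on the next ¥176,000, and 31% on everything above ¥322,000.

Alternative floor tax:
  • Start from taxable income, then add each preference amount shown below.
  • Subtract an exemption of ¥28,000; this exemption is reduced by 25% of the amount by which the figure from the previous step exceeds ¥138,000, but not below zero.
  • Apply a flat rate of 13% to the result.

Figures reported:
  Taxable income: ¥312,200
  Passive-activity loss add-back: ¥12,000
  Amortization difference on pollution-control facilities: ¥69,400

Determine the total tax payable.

¥51,168

Regular tax:
  ¥146,000 × 10% = ¥14,600
  ¥166,200 × 22% = ¥36,564
  → ¥51,164

Alternative floor tax:
  Adjusted income: ¥312,200 + ¥12,000 + ¥69,400 = ¥393,600
  Exemption: 25% × (¥393,600 − ¥138,000) = ¥63,900 ≥ ¥28,000, so the exemption is fully phased out
  Base: ¥393,600 − ¥0 = ¥393,600
  ¥393,600 × 13% = ¥51,168

¥51,168 > ¥51,164, so the alternative floor tax is the binding amount.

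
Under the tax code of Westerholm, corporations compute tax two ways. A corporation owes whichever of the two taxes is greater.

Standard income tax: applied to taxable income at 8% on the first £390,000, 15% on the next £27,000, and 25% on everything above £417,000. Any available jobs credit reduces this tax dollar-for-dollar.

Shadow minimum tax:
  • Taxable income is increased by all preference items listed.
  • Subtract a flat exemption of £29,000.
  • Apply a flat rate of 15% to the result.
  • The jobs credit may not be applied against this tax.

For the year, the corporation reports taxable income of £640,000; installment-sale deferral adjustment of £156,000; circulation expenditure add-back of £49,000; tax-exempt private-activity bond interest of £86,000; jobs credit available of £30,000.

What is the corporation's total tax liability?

Shadow minimum tax:
  Adjusted income: £640,000 + £156,000 + £49,000 + £86,000 = £931,000
  Less exemption £29,000 → base £902,000
  £902,000 × 15% = £135,300

Standard income tax:
  £390,000 × 8% = £31,200
  £27,000 × 15% = £4,050
  £223,000 × 25% = £55,750
  → £91,000
  Less jobs credit £30,000 → £61,000

£135,300 > £61,000, so the shadow minimum tax is the binding amount.

£135,300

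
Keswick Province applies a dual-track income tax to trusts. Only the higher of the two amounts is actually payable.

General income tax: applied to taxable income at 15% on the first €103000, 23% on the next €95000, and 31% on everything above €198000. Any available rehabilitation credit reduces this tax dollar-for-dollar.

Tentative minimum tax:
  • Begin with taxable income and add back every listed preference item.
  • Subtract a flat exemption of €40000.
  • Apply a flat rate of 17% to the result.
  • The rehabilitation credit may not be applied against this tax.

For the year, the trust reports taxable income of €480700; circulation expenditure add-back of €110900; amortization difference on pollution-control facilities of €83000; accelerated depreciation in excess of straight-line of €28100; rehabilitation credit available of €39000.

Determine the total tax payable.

General income tax:
  €103000 × 15% = €15450
  €95000 × 23% = €21850
  €282700 × 31% = €87637
  → €124937
  Less rehabilitation credit €39000 → €85937

Tentative minimum tax:
  Adjusted income: €480700 + €110900 + €83000 + €28100 = €702700
  Less exemption €40000 → base €662700
  €662700 × 17% = €112659

€112659 > €85937, so the tentative minimum tax is the binding amount.

€112659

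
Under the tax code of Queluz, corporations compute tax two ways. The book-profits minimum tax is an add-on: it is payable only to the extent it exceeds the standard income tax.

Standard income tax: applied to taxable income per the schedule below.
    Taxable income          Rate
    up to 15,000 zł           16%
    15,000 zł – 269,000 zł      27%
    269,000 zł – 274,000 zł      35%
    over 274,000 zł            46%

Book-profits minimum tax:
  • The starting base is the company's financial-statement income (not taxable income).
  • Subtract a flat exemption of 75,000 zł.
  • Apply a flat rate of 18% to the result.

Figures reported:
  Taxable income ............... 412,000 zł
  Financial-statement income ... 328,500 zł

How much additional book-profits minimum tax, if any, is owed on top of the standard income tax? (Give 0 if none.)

Standard income tax:
  15,000 zł × 16% = 2,400 zł
  254,000 zł × 27% = 68,580 zł
  5,000 zł × 35% = 1,750 zł
  138,000 zł × 46% = 63,480 zł
  → 136,210 zł

Book-profits minimum tax:
  Base (financial-statement income): 328,500 zł
  Less exemption 75,000 zł → base 253,500 zł
  253,500 zł × 18% = 45,630 zł

45,630 zł ≤ 136,210 zł, so no add-on is due.

0 zł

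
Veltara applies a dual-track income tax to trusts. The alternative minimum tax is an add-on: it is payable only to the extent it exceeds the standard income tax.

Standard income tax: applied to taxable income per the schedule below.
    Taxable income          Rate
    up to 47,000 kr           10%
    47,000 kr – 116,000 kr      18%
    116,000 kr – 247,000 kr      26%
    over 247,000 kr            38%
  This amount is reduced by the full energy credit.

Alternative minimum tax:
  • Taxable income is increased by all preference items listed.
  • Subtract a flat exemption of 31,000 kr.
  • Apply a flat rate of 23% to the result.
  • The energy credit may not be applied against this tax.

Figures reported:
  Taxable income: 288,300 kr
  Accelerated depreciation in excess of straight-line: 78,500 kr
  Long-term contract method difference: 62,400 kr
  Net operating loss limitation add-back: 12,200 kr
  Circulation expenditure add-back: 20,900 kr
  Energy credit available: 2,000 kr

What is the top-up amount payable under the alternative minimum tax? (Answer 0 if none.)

34,325 kr

Standard income tax:
  47,000 kr × 10% = 4,700 kr
  69,000 kr × 18% = 12,420 kr
  131,000 kr × 26% = 34,060 kr
  41,300 kr × 38% = 15,694 kr
  → 66,874 kr
  Less energy credit 2,000 kr → 64,874 kr

Alternative minimum tax:
  Adjusted income: 288,300 kr + 78,500 kr + 62,400 kr + 12,200 kr + 20,900 kr = 462,300 kr
  Less exemption 31,000 kr → base 431,300 kr
  431,300 kr × 23% = 99,199 kr

Excess of alternative minimum tax over standard income tax: 99,199 kr − 64,874 kr = 34,325 kr.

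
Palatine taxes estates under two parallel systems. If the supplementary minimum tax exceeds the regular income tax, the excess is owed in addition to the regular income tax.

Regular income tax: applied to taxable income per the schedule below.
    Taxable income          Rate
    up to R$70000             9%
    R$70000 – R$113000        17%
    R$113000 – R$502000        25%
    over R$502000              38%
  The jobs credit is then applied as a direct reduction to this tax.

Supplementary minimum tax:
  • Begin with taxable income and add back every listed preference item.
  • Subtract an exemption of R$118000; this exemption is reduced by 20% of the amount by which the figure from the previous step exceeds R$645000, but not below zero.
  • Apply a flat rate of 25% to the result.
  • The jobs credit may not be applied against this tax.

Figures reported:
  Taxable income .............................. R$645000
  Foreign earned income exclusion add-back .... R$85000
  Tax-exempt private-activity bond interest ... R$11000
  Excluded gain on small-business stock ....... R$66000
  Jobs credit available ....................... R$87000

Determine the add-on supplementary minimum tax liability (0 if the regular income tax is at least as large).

R$102150

Supplementary minimum tax:
  Adjusted income: R$645000 + R$85000 + R$11000 + R$66000 = R$807000
  Exemption: R$118000 − 20% × (R$807000 − R$645000) = R$118000 − R$32400 = R$85600
  Base: R$807000 − R$85600 = R$721400
  R$721400 × 25% = R$180350

Regular income tax:
  R$70000 × 9% = R$6300
  R$43000 × 17% = R$7310
  R$389000 × 25% = R$97250
  R$143000 × 38% = R$54340
  → R$165200
  Less jobs credit R$87000 → R$78200

Excess of supplementary minimum tax over regular income tax: R$180350 − R$78200 = R$102150.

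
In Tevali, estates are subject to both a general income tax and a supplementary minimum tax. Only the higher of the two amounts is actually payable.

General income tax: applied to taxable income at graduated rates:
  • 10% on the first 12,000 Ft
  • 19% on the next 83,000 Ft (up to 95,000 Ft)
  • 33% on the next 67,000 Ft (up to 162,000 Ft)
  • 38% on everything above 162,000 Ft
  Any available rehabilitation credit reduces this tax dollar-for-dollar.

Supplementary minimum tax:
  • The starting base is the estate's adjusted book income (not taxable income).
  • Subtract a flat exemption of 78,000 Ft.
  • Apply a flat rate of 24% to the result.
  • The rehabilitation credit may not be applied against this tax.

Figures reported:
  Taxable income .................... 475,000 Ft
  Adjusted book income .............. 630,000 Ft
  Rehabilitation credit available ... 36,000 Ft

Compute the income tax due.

General income tax:
  12,000 Ft × 10% = 1,200 Ft
  83,000 Ft × 19% = 15,770 Ft
  67,000 Ft × 33% = 22,110 Ft
  313,000 Ft × 38% = 118,940 Ft
  → 158,020 Ft
  Less rehabilitation credit 36,000 Ft → 122,020 Ft

Supplementary minimum tax:
  Base (adjusted book income): 630,000 Ft
  Less exemption 78,000 Ft → base 552,000 Ft
  552,000 Ft × 24% = 132,480 Ft

132,480 Ft > 122,020 Ft, so the supplementary minimum tax is the binding amount.

132,480 Ft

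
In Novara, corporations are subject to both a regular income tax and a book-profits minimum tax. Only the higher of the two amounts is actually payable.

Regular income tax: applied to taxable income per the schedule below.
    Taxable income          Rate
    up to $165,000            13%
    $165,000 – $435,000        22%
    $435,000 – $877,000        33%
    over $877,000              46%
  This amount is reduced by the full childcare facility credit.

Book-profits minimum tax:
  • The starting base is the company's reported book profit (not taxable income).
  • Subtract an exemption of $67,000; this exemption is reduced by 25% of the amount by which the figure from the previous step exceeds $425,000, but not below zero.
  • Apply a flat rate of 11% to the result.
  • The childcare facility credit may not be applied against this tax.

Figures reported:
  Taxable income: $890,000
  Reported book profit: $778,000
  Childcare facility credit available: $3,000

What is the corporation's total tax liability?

Book-profits minimum tax:
  Base (reported book profit): $778,000
  Exemption: 25% × ($778,000 − $425,000) = $88,250 ≥ $67,000, so the exemption is fully phased out
  Base: $778,000 − $0 = $778,000
  $778,000 × 11% = $85,580

Regular income tax:
  $165,000 × 13% = $21,450
  $270,000 × 22% = $59,400
  $442,000 × 33% = $145,860
  $13,000 × 46% = $5,980
  → $232,690
  Less childcare facility credit $3,000 → $229,690

$229,690 > $85,580, so the regular income tax governs.

$229,690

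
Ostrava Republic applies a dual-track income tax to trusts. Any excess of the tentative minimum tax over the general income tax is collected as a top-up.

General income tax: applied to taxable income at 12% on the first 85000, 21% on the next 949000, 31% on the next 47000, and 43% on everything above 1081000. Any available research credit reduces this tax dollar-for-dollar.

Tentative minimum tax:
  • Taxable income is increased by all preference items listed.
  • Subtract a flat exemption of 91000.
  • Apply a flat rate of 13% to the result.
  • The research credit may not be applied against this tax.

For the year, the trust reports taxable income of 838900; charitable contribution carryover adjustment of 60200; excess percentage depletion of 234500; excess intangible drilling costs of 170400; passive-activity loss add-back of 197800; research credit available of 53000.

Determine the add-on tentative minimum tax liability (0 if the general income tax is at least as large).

67885

Tentative minimum tax:
  Adjusted income: 838900 + 60200 + 234500 + 170400 + 197800 = 1501800
  Less exemption 91000 → base 1410800
  1410800 × 13% = 183404

General income tax:
  85000 × 12% = 10200
  753900 × 21% = 158319
  → 168519
  Less research credit 53000 → 115519

Excess of tentative minimum tax over general income tax: 183404 − 115519 = 67885.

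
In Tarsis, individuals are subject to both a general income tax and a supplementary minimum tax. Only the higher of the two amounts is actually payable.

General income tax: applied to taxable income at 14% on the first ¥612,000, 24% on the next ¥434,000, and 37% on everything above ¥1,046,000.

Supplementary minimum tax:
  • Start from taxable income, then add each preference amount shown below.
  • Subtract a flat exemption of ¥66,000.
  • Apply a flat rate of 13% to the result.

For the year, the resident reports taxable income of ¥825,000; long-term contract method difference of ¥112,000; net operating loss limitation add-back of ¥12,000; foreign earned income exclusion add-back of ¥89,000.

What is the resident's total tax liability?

¥136,800

General income tax:
  ¥612,000 × 14% = ¥85,680
  ¥213,000 × 24% = ¥51,120
  → ¥136,800

Supplementary minimum tax:
  Adjusted income: ¥825,000 + ¥112,000 + ¥12,000 + ¥89,000 = ¥1,038,000
  Less exemption ¥66,000 → base ¥972,000
  ¥972,000 × 13% = ¥126,360

¥136,800 > ¥126,360, so the general income tax governs.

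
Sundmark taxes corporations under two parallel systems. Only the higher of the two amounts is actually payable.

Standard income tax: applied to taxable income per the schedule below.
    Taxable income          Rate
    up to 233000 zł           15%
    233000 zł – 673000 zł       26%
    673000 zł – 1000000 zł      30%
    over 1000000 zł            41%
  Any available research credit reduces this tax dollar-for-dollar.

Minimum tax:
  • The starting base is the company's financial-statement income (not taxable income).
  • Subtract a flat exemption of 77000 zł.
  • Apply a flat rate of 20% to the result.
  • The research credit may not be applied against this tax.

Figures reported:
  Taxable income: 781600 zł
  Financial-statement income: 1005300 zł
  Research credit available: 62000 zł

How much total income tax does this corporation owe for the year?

Minimum tax:
  Base (financial-statement income): 1005300 zł
  Less exemption 77000 zł → base 928300 zł
  928300 zł × 20% = 185660 zł

Standard income tax:
  233000 zł × 15% = 34950 zł
  440000 zł × 26% = 114400 zł
  108600 zł × 30% = 32580 zł
  → 181930 zł
  Less research credit 62000 zł → 119930 zł

185660 zł > 119930 zł, so the minimum tax is the binding amount.

185660 zł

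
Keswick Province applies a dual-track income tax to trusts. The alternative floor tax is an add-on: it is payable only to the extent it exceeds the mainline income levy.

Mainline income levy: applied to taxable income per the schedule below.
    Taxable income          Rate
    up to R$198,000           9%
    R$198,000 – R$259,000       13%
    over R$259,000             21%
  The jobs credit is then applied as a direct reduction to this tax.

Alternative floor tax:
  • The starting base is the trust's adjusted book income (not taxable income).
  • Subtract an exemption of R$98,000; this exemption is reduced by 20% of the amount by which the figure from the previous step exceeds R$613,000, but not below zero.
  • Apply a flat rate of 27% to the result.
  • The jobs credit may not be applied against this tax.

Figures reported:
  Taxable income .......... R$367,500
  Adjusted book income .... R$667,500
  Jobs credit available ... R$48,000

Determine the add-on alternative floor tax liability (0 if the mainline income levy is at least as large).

Mainline income levy:
  R$198,000 × 9% = R$17,820
  R$61,000 × 13% = R$7,930
  R$108,500 × 21% = R$22,785
  → R$48,535
  Less jobs credit R$48,000 → R$535

Alternative floor tax:
  Base (adjusted book income): R$667,500
  Exemption: R$98,000 − 20% × (R$667,500 − R$613,000) = R$98,000 − R$10,900 = R$87,100
  Base: R$667,500 − R$87,100 = R$580,400
  R$580,400 × 27% = R$156,708

Excess of alternative floor tax over mainline income levy: R$156,708 − R$535 = R$156,173.

R$156,173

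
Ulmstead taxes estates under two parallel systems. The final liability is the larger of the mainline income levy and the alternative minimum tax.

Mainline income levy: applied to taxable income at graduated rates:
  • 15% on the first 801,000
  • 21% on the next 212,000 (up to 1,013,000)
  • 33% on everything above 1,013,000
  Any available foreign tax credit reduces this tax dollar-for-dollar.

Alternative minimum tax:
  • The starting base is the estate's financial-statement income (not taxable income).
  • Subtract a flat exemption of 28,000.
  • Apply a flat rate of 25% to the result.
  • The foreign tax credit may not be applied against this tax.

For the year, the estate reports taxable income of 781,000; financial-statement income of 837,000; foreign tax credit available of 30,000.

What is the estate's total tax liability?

202,250

Alternative minimum tax:
  Base (financial-statement income): 837,000
  Less exemption 28,000 → base 809,000
  809,000 × 25% = 202,250

Mainline income levy:
  781,000 × 15% = 117,150
  Less foreign tax credit 30,000 → 87,150

202,250 > 87,150, so the alternative minimum tax is the binding amount.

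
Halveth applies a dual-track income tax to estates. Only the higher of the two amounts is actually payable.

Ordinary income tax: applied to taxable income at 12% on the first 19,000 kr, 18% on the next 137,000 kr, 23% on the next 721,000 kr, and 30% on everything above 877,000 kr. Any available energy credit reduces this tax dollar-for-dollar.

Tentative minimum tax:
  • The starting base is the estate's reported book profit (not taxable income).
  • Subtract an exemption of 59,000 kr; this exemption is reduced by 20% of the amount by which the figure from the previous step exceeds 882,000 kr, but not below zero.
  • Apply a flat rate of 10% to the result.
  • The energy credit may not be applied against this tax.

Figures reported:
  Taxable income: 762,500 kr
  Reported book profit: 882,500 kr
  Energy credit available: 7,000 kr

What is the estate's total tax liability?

159,435 kr

Tentative minimum tax:
  Base (reported book profit): 882,500 kr
  Exemption: 59,000 kr − 20% × (882,500 kr − 882,000 kr) = 59,000 kr − 100 kr = 58,900 kr
  Base: 882,500 kr − 58,900 kr = 823,600 kr
  823,600 kr × 10% = 82,360 kr

Ordinary income tax:
  19,000 kr × 12% = 2,280 kr
  137,000 kr × 18% = 24,660 kr
  606,500 kr × 23% = 139,495 kr
  → 166,435 kr
  Less energy credit 7,000 kr → 159,435 kr

159,435 kr > 82,360 kr, so the ordinary income tax governs.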